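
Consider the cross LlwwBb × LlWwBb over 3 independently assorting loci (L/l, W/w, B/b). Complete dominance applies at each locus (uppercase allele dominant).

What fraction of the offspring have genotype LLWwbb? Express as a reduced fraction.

P(LLWwbb) = 1/32

LlwwBb gametes: LwB×2, Lwb×2, lwB×2, lwb×2
LlWwBb gametes: LWB×1, LWb×1, LwB×1, Lwb×1, lWB×1, lWb×1, lwB×1, lwb×1
LlwwBb×LlWwBb grid (8·8=64): LLWwBB=2 LLWwBb=4 LLWwbb=2 LLwwBB=2 LLwwBb=4 LLwwbb=2 LlWwBB=4 LlWwBb=8 LlWwbb=4 LlwwBB=4 LlwwBb=8 Llwwbb=4 llWwBB=2 llWwBb=4 llWwbb=2 llwwBB=2 llwwBb=4 llwwbb=2
LLWwbb hits 2/64; gcd=2; 2÷2/64÷2 = 1/32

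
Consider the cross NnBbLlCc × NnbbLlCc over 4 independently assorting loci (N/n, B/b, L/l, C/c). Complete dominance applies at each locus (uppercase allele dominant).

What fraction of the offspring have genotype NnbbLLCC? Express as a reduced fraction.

P(NnbbLLCC) = 1/64

NnBbLlCc gametes: NBLC×1, NBLc×1, NBlC×1, NBlc×1, NbLC×1, NbLc×1, NblC×1, Nblc×1, nBLC×1, nBLc×1, nBlC×1, nBlc×1, nbLC×1, nbLc×1, nblC×1, nblc×1
NnbbLlCc gametes: NbLC×2, NbLc×2, NblC×2, Nblc×2, nbLC×2, nbLc×2, nblC×2, nblc×2
NnBbLlCc×NnbbLlCc grid (16·16=256): NNBbLLCC=2 NNBbLLCc=4 NNBbLLcc=2 NNBbLlCC=4 NNBbLlCc=8 NNBbLlcc=4 NNBbllCC=2 NNBbllCc=4 NNBbllcc=2 NNbbLLCC=2 NNbbLLCc=4 NNbbLLcc=2 NNbbLlCC=4 NNbbLlCc=8 NNbbLlcc=4 NNbbllCC=2 NNbbllCc=4 NNbbllcc=2 NnBbLLCC=4 NnBbLLCc=8 NnBbLLcc=4 NnBbLlCC=8 NnBbLlCc=16 NnBbLlcc=8 NnBbllCC=4 NnBbllCc=8 NnBbllcc=4 NnbbLLCC=4 NnbbLLCc=8 NnbbLLcc=4 NnbbLlCC=8 NnbbLlCc=16 NnbbLlcc=8 NnbbllCC=4 NnbbllCc=8 Nnbbllcc=4 nnBbLLCC=2 nnBbLLCc=4 nnBbLLcc=2 nnBbLlCC=4 nnBbLlCc=8 nnBbLlcc=4 nnBbllCC=2 nnBbllCc=4 nnBbllcc=2 nnbbLLCC=2 nnbbLLCc=4 nnbbLLcc=2 nnbbLlCC=4 nnbbLlCc=8 nnbbLlcc=4 nnbbllCC=2 nnbbllCc=4 nnbbllcc=2
NnbbLLCC hits 4/256; gcd=4; 4÷4/256÷4 = 1/64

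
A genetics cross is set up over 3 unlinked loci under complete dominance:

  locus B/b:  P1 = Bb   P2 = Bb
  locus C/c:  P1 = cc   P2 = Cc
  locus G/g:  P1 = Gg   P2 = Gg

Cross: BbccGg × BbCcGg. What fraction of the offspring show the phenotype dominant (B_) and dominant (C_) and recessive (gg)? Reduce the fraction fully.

BbccGg gametes: BcG×2, Bcg×2, bcG×2, bcg×2
BbCcGg gametes: BCG×1, BCg×1, BcG×1, Bcg×1, bCG×1, bCg×1, bcG×1, bcg×1
BbccGg×BbCcGg grid (8·8=64): BBCcGG=2 BBCcGg=4 BBCcgg=2 BBccGG=2 BBccGg=4 BBccgg=2 BbCcGG=4 BbCcGg=8 BbCcgg=4 BbccGG=4 BbccGg=8 Bbccgg=4 bbCcGG=2 bbCcGg=4 bbCcgg=2 bbccGG=2 bbccGg=4 bbccgg=2
B_ C_ gg hits 6/64; gcd=2; 6÷2/64÷2 = 3/32

P(B_ C_ gg) = 3/32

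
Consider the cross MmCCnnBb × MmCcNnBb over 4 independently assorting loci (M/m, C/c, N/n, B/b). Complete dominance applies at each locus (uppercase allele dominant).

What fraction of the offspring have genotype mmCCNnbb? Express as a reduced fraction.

MmCCnnBb gametes: MCnB×4, MCnb×4, mCnB×4, mCnb×4
MmCcNnBb gametes: MCNB×1, MCNb×1, MCnB×1, MCnb×1, McNB×1, McNb×1, McnB×1, Mcnb×1, mCNB×1, mCNb×1, mCnB×1, mCnb×1, mcNB×1, mcNb×1, mcnB×1, mcnb×1
MmCCnnBb×MmCcNnBb grid (16·16=256): MMCCNnBB=4 MMCCNnBb=8 MMCCNnbb=4 MMCCnnBB=4 MMCCnnBb=8 MMCCnnbb=4 MMCcNnBB=4 MMCcNnBb=8 MMCcNnbb=4 MMCcnnBB=4 MMCcnnBb=8 MMCcnnbb=4 MmCCNnBB=8 MmCCNnBb=16 MmCCNnbb=8 MmCCnnBB=8 MmCCnnBb=16 MmCCnnbb=8 MmCcNnBB=8 MmCcNnBb=16 MmCcNnbb=8 MmCcnnBB=8 MmCcnnBb=16 MmCcnnbb=8 mmCCNnBB=4 mmCCNnBb=8 mmCCNnbb=4 mmCCnnBB=4 mmCCnnBb=8 mmCCnnbb=4 mmCcNnBB=4 mmCcNnBb=8 mmCcNnbb=4 mmCcnnBB=4 mmCcnnBb=8 mmCcnnbb=4
mmCCNnbb hits 4/256; gcd=4; 4÷4/256÷4 = 1/64

P(mmCCNnbb) = 1/64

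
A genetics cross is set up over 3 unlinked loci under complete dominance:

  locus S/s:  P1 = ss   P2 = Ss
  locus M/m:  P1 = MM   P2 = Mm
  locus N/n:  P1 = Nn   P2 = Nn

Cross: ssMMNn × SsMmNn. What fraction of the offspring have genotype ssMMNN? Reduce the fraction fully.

P(ssMMNN) = 1/16

ssMMNn gametes: sMN×4, sMn×4
SsMmNn gametes: SMN×1, SMn×1, SmN×1, Smn×1, sMN×1, sMn×1, smN×1, smn×1
ssMMNn×SsMmNn grid (8·8=64): SsMMNN=4 SsMMNn=8 SsMMnn=4 SsMmNN=4 SsMmNn=8 SsMmnn=4 ssMMNN=4 ssMMNn=8 ssMMnn=4 ssMmNN=4 ssMmNn=8 ssMmnn=4
ssMMNN hits 4/64; gcd=4; 4÷4/64÷4 = 1/16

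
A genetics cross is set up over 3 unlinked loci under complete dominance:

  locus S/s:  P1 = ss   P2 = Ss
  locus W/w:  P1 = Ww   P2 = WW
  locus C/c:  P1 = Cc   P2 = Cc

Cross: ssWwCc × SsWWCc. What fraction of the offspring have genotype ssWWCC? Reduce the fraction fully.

P(ssWWCC) = 1/16

ssWwCc gametes: sWC×2, sWc×2, swC×2, swc×2
SsWWCc gametes: SWC×2, SWc×2, sWC×2, sWc×2
ssWwCc×SsWWCc grid (8·8=64): SsWWCC=4 SsWWCc=8 SsWWcc=4 SsWwCC=4 SsWwCc=8 SsWwcc=4 ssWWCC=4 ssWWCc=8 ssWWcc=4 ssWwCC=4 ssWwCc=8 ssWwcc=4
ssWWCC hits 4/64; gcd=4; 4÷4/64÷4 = 1/16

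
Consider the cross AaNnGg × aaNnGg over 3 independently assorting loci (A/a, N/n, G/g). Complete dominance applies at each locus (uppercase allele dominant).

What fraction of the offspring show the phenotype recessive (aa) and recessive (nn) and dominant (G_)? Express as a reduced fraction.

AaNnGg gametes: ANG×1, ANg×1, AnG×1, Ang×1, aNG×1, aNg×1, anG×1, ang×1
aaNnGg gametes: aNG×2, aNg×2, anG×2, ang×2
AaNnGg×aaNnGg grid (8·8=64): AaNNGG=2 AaNNGg=4 AaNNgg=2 AaNnGG=4 AaNnGg=8 AaNngg=4 AannGG=2 AannGg=4 Aanngg=2 aaNNGG=2 aaNNGg=4 aaNNgg=2 aaNnGG=4 aaNnGg=8 aaNngg=4 aannGG=2 aannGg=4 aanngg=2
aa nn G_ hits 6/64; gcd=2; 6÷2/64÷2 = 3/32

P(aa nn G_) = 3/32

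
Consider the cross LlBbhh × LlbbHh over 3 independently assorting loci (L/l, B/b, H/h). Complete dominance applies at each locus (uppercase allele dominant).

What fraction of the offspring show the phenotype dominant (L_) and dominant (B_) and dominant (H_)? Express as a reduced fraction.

P(L_ B_ H_) = 3/16

LlBbhh gametes: LBh×2, Lbh×2, lBh×2, lbh×2
LlbbHh gametes: LbH×2, Lbh×2, lbH×2, lbh×2
LlBbhh×LlbbHh grid (8·8=64): LLBbHh=4 LLBbhh=4 LLbbHh=4 LLbbhh=4 LlBbHh=8 LlBbhh=8 LlbbHh=8 Llbbhh=8 llBbHh=4 llBbhh=4 llbbHh=4 llbbhh=4
L_ B_ H_ hits 12/64; gcd=4; 12÷4/64÷4 = 3/16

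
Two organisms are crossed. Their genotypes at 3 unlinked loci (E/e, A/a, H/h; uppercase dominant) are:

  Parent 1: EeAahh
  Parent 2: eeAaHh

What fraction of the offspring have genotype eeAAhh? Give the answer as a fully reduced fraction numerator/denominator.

P(eeAAhh) = 1/16

EeAahh gametes: EAh×2, Eah×2, eAh×2, eah×2
eeAaHh gametes: eAH×2, eAh×2, eaH×2, eah×2
EeAahh×eeAaHh grid (8·8=64): EeAAHh=4 EeAAhh=4 EeAaHh=8 EeAahh=8 EeaaHh=4 Eeaahh=4 eeAAHh=4 eeAAhh=4 eeAaHh=8 eeAahh=8 eeaaHh=4 eeaahh=4
eeAAhh hits 4/64; gcd=4; 4÷4/64÷4 = 1/16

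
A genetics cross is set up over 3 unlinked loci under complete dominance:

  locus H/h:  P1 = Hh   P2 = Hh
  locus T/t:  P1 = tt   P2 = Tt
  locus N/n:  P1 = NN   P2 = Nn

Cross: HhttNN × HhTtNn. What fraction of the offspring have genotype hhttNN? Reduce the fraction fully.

HhttNN gametes: HtN×4, htN×4
HhTtNn gametes: HTN×1, HTn×1, HtN×1, Htn×1, hTN×1, hTn×1, htN×1, htn×1
HhttNN×HhTtNn grid (8·8=64): HHTtNN=4 HHTtNn=4 HHttNN=4 HHttNn=4 HhTtNN=8 HhTtNn=8 HhttNN=8 HhttNn=8 hhTtNN=4 hhTtNn=4 hhttNN=4 hhttNn=4
hhttNN hits 4/64; gcd=4; 4÷4/64÷4 = 1/16

P(hhttNN) = 1/16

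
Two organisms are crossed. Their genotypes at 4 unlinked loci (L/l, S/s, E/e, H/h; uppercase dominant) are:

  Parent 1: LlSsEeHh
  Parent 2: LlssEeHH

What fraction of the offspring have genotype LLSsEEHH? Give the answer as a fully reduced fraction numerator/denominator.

P(LLSsEEHH) = 1/64

LlSsEeHh gametes: LSEH×1, LSEh×1, LSeH×1, LSeh×1, LsEH×1, LsEh×1, LseH×1, Lseh×1, lSEH×1, lSEh×1, lSeH×1, lSeh×1, lsEH×1, lsEh×1, lseH×1, lseh×1
LlssEeHH gametes: LsEH×4, LseH×4, lsEH×4, lseH×4
LlSsEeHh×LlssEeHH grid (16·16=256): LLSsEEHH=4 LLSsEEHh=4 LLSsEeHH=8 LLSsEeHh=8 LLSseeHH=4 LLSseeHh=4 LLssEEHH=4 LLssEEHh=4 LLssEeHH=8 LLssEeHh=8 LLsseeHH=4 LLsseeHh=4 LlSsEEHH=8 LlSsEEHh=8 LlSsEeHH=16 LlSsEeHh=16 LlSseeHH=8 LlSseeHh=8 LlssEEHH=8 LlssEEHh=8 LlssEeHH=16 LlssEeHh=16 LlsseeHH=8 LlsseeHh=8 llSsEEHH=4 llSsEEHh=4 llSsEeHH=8 llSsEeHh=8 llSseeHH=4 llSseeHh=4 llssEEHH=4 llssEEHh=4 llssEeHH=8 llssEeHh=8 llsseeHH=4 llsseeHh=4
LLSsEEHH hits 4/256; gcd=4; 4÷4/256÷4 = 1/64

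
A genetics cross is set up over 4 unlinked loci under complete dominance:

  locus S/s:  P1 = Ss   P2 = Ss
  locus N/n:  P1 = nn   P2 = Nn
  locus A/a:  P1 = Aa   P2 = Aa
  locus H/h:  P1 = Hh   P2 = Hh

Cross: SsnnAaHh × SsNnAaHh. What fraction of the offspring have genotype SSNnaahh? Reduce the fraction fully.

P(SSNnaahh) = 1/128

SsnnAaHh gametes: SnAH×2, SnAh×2, SnaH×2, Snah×2, snAH×2, snAh×2, snaH×2, snah×2
SsNnAaHh gametes: SNAH×1, SNAh×1, SNaH×1, SNah×1, SnAH×1, SnAh×1, SnaH×1, Snah×1, sNAH×1, sNAh×1, sNaH×1, sNah×1, snAH×1, snAh×1, snaH×1, snah×1
SsnnAaHh×SsNnAaHh grid (16·16=256): SSNnAAHH=2 SSNnAAHh=4 SSNnAAhh=2 SSNnAaHH=4 SSNnAaHh=8 SSNnAahh=4 SSNnaaHH=2 SSNnaaHh=4 SSNnaahh=2 SSnnAAHH=2 SSnnAAHh=4 SSnnAAhh=2 SSnnAaHH=4 SSnnAaHh=8 SSnnAahh=4 SSnnaaHH=2 SSnnaaHh=4 SSnnaahh=2 SsNnAAHH=4 SsNnAAHh=8 SsNnAAhh=4 SsNnAaHH=8 SsNnAaHh=16 SsNnAahh=8 SsNnaaHH=4 SsNnaaHh=8 SsNnaahh=4 SsnnAAHH=4 SsnnAAHh=8 SsnnAAhh=4 SsnnAaHH=8 SsnnAaHh=16 SsnnAahh=8 SsnnaaHH=4 SsnnaaHh=8 Ssnnaahh=4 ssNnAAHH=2 ssNnAAHh=4 ssNnAAhh=2 ssNnAaHH=4 ssNnAaHh=8 ssNnAahh=4 ssNnaaHH=2 ssNnaaHh=4 ssNnaahh=2 ssnnAAHH=2 ssnnAAHh=4 ssnnAAhh=2 ssnnAaHH=4 ssnnAaHh=8 ssnnAahh=4 ssnnaaHH=2 ssnnaaHh=4 ssnnaahh=2
SSNnaahh hits 2/256; gcd=2; 2÷2/256÷2 = 1/128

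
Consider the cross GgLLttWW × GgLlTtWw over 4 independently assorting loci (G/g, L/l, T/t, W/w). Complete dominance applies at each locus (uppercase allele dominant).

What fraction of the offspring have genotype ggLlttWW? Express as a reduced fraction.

GgLLttWW gametes: GLtW×8, gLtW×8
GgLlTtWw gametes: GLTW×1, GLTw×1, GLtW×1, GLtw×1, GlTW×1, GlTw×1, GltW×1, Gltw×1, gLTW×1, gLTw×1, gLtW×1, gLtw×1, glTW×1, glTw×1, gltW×1, gltw×1
GgLLttWW×GgLlTtWw grid (16·16=256): GGLLTtWW=8 GGLLTtWw=8 GGLLttWW=8 GGLLttWw=8 GGLlTtWW=8 GGLlTtWw=8 GGLlttWW=8 GGLlttWw=8 GgLLTtWW=16 GgLLTtWw=16 GgLLttWW=16 GgLLttWw=16 GgLlTtWW=16 GgLlTtWw=16 GgLlttWW=16 GgLlttWw=16 ggLLTtWW=8 ggLLTtWw=8 ggLLttWW=8 ggLLttWw=8 ggLlTtWW=8 ggLlTtWw=8 ggLlttWW=8 ggLlttWw=8
ggLlttWW hits 8/256; gcd=8; 8÷8/256÷8 = 1/32

P(ggLlttWW) = 1/32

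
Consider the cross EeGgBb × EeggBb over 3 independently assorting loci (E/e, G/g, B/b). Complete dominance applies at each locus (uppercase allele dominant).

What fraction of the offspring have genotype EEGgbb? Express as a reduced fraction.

EeGgBb gametes: EGB×1, EGb×1, EgB×1, Egb×1, eGB×1, eGb×1, egB×1, egb×1
EeggBb gametes: EgB×2, Egb×2, egB×2, egb×2
EeGgBb×EeggBb grid (8·8=64): EEGgBB=2 EEGgBb=4 EEGgbb=2 EEggBB=2 EEggBb=4 EEggbb=2 EeGgBB=4 EeGgBb=8 EeGgbb=4 EeggBB=4 EeggBb=8 Eeggbb=4 eeGgBB=2 eeGgBb=4 eeGgbb=2 eeggBB=2 eeggBb=4 eeggbb=2
EEGgbb hits 2/64; gcd=2; 2÷2/64÷2 = 1/32

P(EEGgbb) = 1/32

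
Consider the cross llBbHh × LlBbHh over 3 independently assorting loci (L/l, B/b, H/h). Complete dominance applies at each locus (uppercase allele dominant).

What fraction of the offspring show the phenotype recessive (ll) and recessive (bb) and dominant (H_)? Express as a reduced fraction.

P(ll bb H_) = 3/32

llBbHh gametes: lBH×2, lBh×2, lbH×2, lbh×2
LlBbHh gametes: LBH×1, LBh×1, LbH×1, Lbh×1, lBH×1, lBh×1, lbH×1, lbh×1
llBbHh×LlBbHh grid (8·8=64): LlBBHH=2 LlBBHh=4 LlBBhh=2 LlBbHH=4 LlBbHh=8 LlBbhh=4 LlbbHH=2 LlbbHh=4 Llbbhh=2 llBBHH=2 llBBHh=4 llBBhh=2 llBbHH=4 llBbHh=8 llBbhh=4 llbbHH=2 llbbHh=4 llbbhh=2
ll bb H_ hits 6/64; gcd=2; 6÷2/64÷2 = 3/32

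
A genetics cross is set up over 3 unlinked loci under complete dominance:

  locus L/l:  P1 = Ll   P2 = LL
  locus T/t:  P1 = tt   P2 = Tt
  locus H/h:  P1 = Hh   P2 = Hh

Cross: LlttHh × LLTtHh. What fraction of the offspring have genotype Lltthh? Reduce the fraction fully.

P(Lltthh) = 1/16

LlttHh gametes: LtH×2, Lth×2, ltH×2, lth×2
LLTtHh gametes: LTH×2, LTh×2, LtH×2, Lth×2
LlttHh×LLTtHh grid (8·8=64): LLTtHH=4 LLTtHh=8 LLTthh=4 LLttHH=4 LLttHh=8 LLtthh=4 LlTtHH=4 LlTtHh=8 LlTthh=4 LlttHH=4 LlttHh=8 Lltthh=4
Lltthh hits 4/64; gcd=4; 4÷4/64÷4 = 1/16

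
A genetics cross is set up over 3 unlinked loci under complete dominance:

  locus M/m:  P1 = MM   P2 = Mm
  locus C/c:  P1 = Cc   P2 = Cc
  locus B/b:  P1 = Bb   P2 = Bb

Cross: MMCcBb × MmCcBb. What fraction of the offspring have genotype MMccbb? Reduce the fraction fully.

P(MMccbb) = 1/32

MMCcBb gametes: MCB×2, MCb×2, McB×2, Mcb×2
MmCcBb gametes: MCB×1, MCb×1, McB×1, Mcb×1, mCB×1, mCb×1, mcB×1, mcb×1
MMCcBb×MmCcBb grid (8·8=64): MMCCBB=2 MMCCBb=4 MMCCbb=2 MMCcBB=4 MMCcBb=8 MMCcbb=4 MMccBB=2 MMccBb=4 MMccbb=2 MmCCBB=2 MmCCBb=4 MmCCbb=2 MmCcBB=4 MmCcBb=8 MmCcbb=4 MmccBB=2 MmccBb=4 Mmccbb=2
MMccbb hits 2/64; gcd=2; 2÷2/64÷2 = 1/32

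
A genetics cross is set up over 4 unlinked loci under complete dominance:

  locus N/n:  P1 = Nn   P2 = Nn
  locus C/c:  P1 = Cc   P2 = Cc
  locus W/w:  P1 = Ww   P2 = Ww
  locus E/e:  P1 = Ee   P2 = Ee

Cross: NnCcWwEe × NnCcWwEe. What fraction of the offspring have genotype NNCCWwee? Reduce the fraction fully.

NnCcWwEe gametes: NCWE×1, NCWe×1, NCwE×1, NCwe×1, NcWE×1, NcWe×1, NcwE×1, Ncwe×1, nCWE×1, nCWe×1, nCwE×1, nCwe×1, ncWE×1, ncWe×1, ncwE×1, ncwe×1
NnCcWwEe gametes: NCWE×1, NCWe×1, NCwE×1, NCwe×1, NcWE×1, NcWe×1, NcwE×1, Ncwe×1, nCWE×1, nCWe×1, nCwE×1, nCwe×1, ncWE×1, ncWe×1, ncwE×1, ncwe×1
NnCcWwEe×NnCcWwEe grid (16·16=256): NNCCWWEE=1 NNCCWWEe=2 NNCCWWee=1 NNCCWwEE=2 NNCCWwEe=4 NNCCWwee=2 NNCCwwEE=1 NNCCwwEe=2 NNCCwwee=1 NNCcWWEE=2 NNCcWWEe=4 NNCcWWee=2 NNCcWwEE=4 NNCcWwEe=8 NNCcWwee=4 NNCcwwEE=2 NNCcwwEe=4 NNCcwwee=2 NNccWWEE=1 NNccWWEe=2 NNccWWee=1 NNccWwEE=2 NNccWwEe=4 NNccWwee=2 NNccwwEE=1 NNccwwEe=2 NNccwwee=1 NnCCWWEE=2 NnCCWWEe=4 NnCCWWee=2 NnCCWwEE=4 NnCCWwEe=8 NnCCWwee=4 NnCCwwEE=2 NnCCwwEe=4 NnCCwwee=2 NnCcWWEE=4 NnCcWWEe=8 NnCcWWee=4 NnCcWwEE=8 NnCcWwEe=16 NnCcWwee=8 NnCcwwEE=4 NnCcwwEe=8 NnCcwwee=4 NnccWWEE=2 NnccWWEe=4 NnccWWee=2 NnccWwEE=4 NnccWwEe=8 NnccWwee=4 NnccwwEE=2 NnccwwEe=4 Nnccwwee=2 nnCCWWEE=1 nnCCWWEe=2 nnCCWWee=1 nnCCWwEE=2 nnCCWwEe=4 nnCCWwee=2 nnCCwwEE=1 nnCCwwEe=2 nnCCwwee=1 nnCcWWEE=2 nnCcWWEe=4 nnCcWWee=2 nnCcWwEE=4 nnCcWwEe=8 nnCcWwee=4 nnCcwwEE=2 nnCcwwEe=4 nnCcwwee=2 nnccWWEE=1 nnccWWEe=2 nnccWWee=1 nnccWwEE=2 nnccWwEe=4 nnccWwee=2 nnccwwEE=1 nnccwwEe=2 nnccwwee=1
NNCCWwee hits 2/256; gcd=2; 2÷2/256÷2 = 1/128

P(NNCCWwee) = 1/128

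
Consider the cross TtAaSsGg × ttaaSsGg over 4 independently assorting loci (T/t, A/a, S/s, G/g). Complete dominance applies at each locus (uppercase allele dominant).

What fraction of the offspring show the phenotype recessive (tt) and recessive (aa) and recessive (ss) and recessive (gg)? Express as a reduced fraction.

P(tt aa ss gg) = 1/64

TtAaSsGg gametes: TASG×1, TASg×1, TAsG×1, TAsg×1, TaSG×1, TaSg×1, TasG×1, Tasg×1, tASG×1, tASg×1, tAsG×1, tAsg×1, taSG×1, taSg×1, tasG×1, tasg×1
ttaaSsGg gametes: taSG×4, taSg×4, tasG×4, tasg×4
TtAaSsGg×ttaaSsGg grid (16·16=256): TtAaSSGG=4 TtAaSSGg=8 TtAaSSgg=4 TtAaSsGG=8 TtAaSsGg=16 TtAaSsgg=8 TtAassGG=4 TtAassGg=8 TtAassgg=4 TtaaSSGG=4 TtaaSSGg=8 TtaaSSgg=4 TtaaSsGG=8 TtaaSsGg=16 TtaaSsgg=8 TtaassGG=4 TtaassGg=8 Ttaassgg=4 ttAaSSGG=4 ttAaSSGg=8 ttAaSSgg=4 ttAaSsGG=8 ttAaSsGg=16 ttAaSsgg=8 ttAassGG=4 ttAassGg=8 ttAassgg=4 ttaaSSGG=4 ttaaSSGg=8 ttaaSSgg=4 ttaaSsGG=8 ttaaSsGg=16 ttaaSsgg=8 ttaassGG=4 ttaassGg=8 ttaassgg=4
tt aa ss gg hits 4/256; gcd=4; 4÷4/256÷4 = 1/64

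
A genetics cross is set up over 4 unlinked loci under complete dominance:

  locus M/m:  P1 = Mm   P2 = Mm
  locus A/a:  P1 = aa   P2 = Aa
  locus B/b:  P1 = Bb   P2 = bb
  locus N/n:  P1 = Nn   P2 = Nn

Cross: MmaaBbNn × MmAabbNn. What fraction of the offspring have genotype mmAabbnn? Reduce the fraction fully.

MmaaBbNn gametes: MaBN×2, MaBn×2, MabN×2, Mabn×2, maBN×2, maBn×2, mabN×2, mabn×2
MmAabbNn gametes: MAbN×2, MAbn×2, MabN×2, Mabn×2, mAbN×2, mAbn×2, mabN×2, mabn×2
MmaaBbNn×MmAabbNn grid (16·16=256): MMAaBbNN=4 MMAaBbNn=8 MMAaBbnn=4 MMAabbNN=4 MMAabbNn=8 MMAabbnn=4 MMaaBbNN=4 MMaaBbNn=8 MMaaBbnn=4 MMaabbNN=4 MMaabbNn=8 MMaabbnn=4 MmAaBbNN=8 MmAaBbNn=16 MmAaBbnn=8 MmAabbNN=8 MmAabbNn=16 MmAabbnn=8 MmaaBbNN=8 MmaaBbNn=16 MmaaBbnn=8 MmaabbNN=8 MmaabbNn=16 Mmaabbnn=8 mmAaBbNN=4 mmAaBbNn=8 mmAaBbnn=4 mmAabbNN=4 mmAabbNn=8 mmAabbnn=4 mmaaBbNN=4 mmaaBbNn=8 mmaaBbnn=4 mmaabbNN=4 mmaabbNn=8 mmaabbnn=4
mmAabbnn hits 4/256; gcd=4; 4÷4/256÷4 = 1/64

P(mmAabbnn) = 1/64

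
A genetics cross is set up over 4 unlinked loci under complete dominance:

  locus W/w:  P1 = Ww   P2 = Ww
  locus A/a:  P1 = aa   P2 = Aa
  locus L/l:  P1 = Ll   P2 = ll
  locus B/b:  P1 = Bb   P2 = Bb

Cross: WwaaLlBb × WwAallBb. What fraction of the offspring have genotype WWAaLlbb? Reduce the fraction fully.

P(WWAaLlbb) = 1/64

WwaaLlBb gametes: WaLB×2, WaLb×2, WalB×2, Walb×2, waLB×2, waLb×2, walB×2, walb×2
WwAallBb gametes: WAlB×2, WAlb×2, WalB×2, Walb×2, wAlB×2, wAlb×2, walB×2, walb×2
WwaaLlBb×WwAallBb grid (16·16=256): WWAaLlBB=4 WWAaLlBb=8 WWAaLlbb=4 WWAallBB=4 WWAallBb=8 WWAallbb=4 WWaaLlBB=4 WWaaLlBb=8 WWaaLlbb=4 WWaallBB=4 WWaallBb=8 WWaallbb=4 WwAaLlBB=8 WwAaLlBb=16 WwAaLlbb=8 WwAallBB=8 WwAallBb=16 WwAallbb=8 WwaaLlBB=8 WwaaLlBb=16 WwaaLlbb=8 WwaallBB=8 WwaallBb=16 Wwaallbb=8 wwAaLlBB=4 wwAaLlBb=8 wwAaLlbb=4 wwAallBB=4 wwAallBb=8 wwAallbb=4 wwaaLlBB=4 wwaaLlBb=8 wwaaLlbb=4 wwaallBB=4 wwaallBb=8 wwaallbb=4
WWAaLlbb hits 4/256; gcd=4; 4÷4/256÷4 = 1/64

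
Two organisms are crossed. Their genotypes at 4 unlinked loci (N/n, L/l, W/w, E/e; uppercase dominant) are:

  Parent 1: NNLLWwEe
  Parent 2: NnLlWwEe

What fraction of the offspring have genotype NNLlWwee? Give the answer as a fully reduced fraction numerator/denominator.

NNLLWwEe gametes: NLWE×4, NLWe×4, NLwE×4, NLwe×4
NnLlWwEe gametes: NLWE×1, NLWe×1, NLwE×1, NLwe×1, NlWE×1, NlWe×1, NlwE×1, Nlwe×1, nLWE×1, nLWe×1, nLwE×1, nLwe×1, nlWE×1, nlWe×1, nlwE×1, nlwe×1
NNLLWwEe×NnLlWwEe grid (16·16=256): NNLLWWEE=4 NNLLWWEe=8 NNLLWWee=4 NNLLWwEE=8 NNLLWwEe=16 NNLLWwee=8 NNLLwwEE=4 NNLLwwEe=8 NNLLwwee=4 NNLlWWEE=4 NNLlWWEe=8 NNLlWWee=4 NNLlWwEE=8 NNLlWwEe=16 NNLlWwee=8 NNLlwwEE=4 NNLlwwEe=8 NNLlwwee=4 NnLLWWEE=4 NnLLWWEe=8 NnLLWWee=4 NnLLWwEE=8 NnLLWwEe=16 NnLLWwee=8 NnLLwwEE=4 NnLLwwEe=8 NnLLwwee=4 NnLlWWEE=4 NnLlWWEe=8 NnLlWWee=4 NnLlWwEE=8 NnLlWwEe=16 NnLlWwee=8 NnLlwwEE=4 NnLlwwEe=8 NnLlwwee=4
NNLlWwee hits 8/256; gcd=8; 8÷8/256÷8 = 1/32

P(NNLlWwee) = 1/32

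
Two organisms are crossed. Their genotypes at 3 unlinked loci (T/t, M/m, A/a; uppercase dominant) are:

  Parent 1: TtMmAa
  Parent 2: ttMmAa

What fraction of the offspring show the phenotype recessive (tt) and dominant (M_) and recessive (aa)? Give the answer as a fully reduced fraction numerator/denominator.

TtMmAa gametes: TMA×1, TMa×1, TmA×1, Tma×1, tMA×1, tMa×1, tmA×1, tma×1
ttMmAa gametes: tMA×2, tMa×2, tmA×2, tma×2
TtMmAa×ttMmAa grid (8·8=64): TtMMAA=2 TtMMAa=4 TtMMaa=2 TtMmAA=4 TtMmAa=8 TtMmaa=4 TtmmAA=2 TtmmAa=4 Ttmmaa=2 ttMMAA=2 ttMMAa=4 ttMMaa=2 ttMmAA=4 ttMmAa=8 ttMmaa=4 ttmmAA=2 ttmmAa=4 ttmmaa=2
tt M_ aa hits 6/64; gcd=2; 6÷2/64÷2 = 3/32

P(tt M_ aa) = 3/32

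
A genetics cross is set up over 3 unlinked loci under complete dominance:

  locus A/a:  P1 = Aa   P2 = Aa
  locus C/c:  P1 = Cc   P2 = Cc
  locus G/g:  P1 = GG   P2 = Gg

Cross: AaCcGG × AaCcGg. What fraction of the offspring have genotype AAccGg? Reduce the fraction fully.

AaCcGG gametes: ACG×2, AcG×2, aCG×2, acG×2
AaCcGg gametes: ACG×1, ACg×1, AcG×1, Acg×1, aCG×1, aCg×1, acG×1, acg×1
AaCcGG×AaCcGg grid (8·8=64): AACCGG=2 AACCGg=2 AACcGG=4 AACcGg=4 AAccGG=2 AAccGg=2 AaCCGG=4 AaCCGg=4 AaCcGG=8 AaCcGg=8 AaccGG=4 AaccGg=4 aaCCGG=2 aaCCGg=2 aaCcGG=4 aaCcGg=4 aaccGG=2 aaccGg=2
AAccGg hits 2/64; gcd=2; 2÷2/64÷2 = 1/32

P(AAccGg) = 1/32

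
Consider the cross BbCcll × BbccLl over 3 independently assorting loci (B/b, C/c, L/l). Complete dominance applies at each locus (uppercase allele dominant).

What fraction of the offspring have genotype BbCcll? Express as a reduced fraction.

P(BbCcll) = 1/8

BbCcll gametes: BCl×2, Bcl×2, bCl×2, bcl×2
BbccLl gametes: BcL×2, Bcl×2, bcL×2, bcl×2
BbCcll×BbccLl grid (8·8=64): BBCcLl=4 BBCcll=4 BBccLl=4 BBccll=4 BbCcLl=8 BbCcll=8 BbccLl=8 Bbccll=8 bbCcLl=4 bbCcll=4 bbccLl=4 bbccll=4
BbCcll hits 8/64; gcd=8; 8÷8/64÷8 = 1/8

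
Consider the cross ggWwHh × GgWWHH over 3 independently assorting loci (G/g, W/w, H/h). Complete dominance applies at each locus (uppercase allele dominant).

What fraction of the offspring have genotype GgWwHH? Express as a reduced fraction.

P(GgWwHH) = 1/8

ggWwHh gametes: gWH×2, gWh×2, gwH×2, gwh×2
GgWWHH gametes: GWH×4, gWH×4
ggWwHh×GgWWHH grid (8·8=64): GgWWHH=8 GgWWHh=8 GgWwHH=8 GgWwHh=8 ggWWHH=8 ggWWHh=8 ggWwHH=8 ggWwHh=8
GgWwHH hits 8/64; gcd=8; 8÷8/64÷8 = 1/8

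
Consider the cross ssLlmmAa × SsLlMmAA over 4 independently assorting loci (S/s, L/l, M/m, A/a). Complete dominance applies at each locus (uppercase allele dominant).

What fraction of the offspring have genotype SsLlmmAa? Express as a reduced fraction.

P(SsLlmmAa) = 1/16

ssLlmmAa gametes: sLmA×4, sLma×4, slmA×4, slma×4
SsLlMmAA gametes: SLMA×2, SLmA×2, SlMA×2, SlmA×2, sLMA×2, sLmA×2, slMA×2, slmA×2
ssLlmmAa×SsLlMmAA grid (16·16=256): SsLLMmAA=8 SsLLMmAa=8 SsLLmmAA=8 SsLLmmAa=8 SsLlMmAA=16 SsLlMmAa=16 SsLlmmAA=16 SsLlmmAa=16 SsllMmAA=8 SsllMmAa=8 SsllmmAA=8 SsllmmAa=8 ssLLMmAA=8 ssLLMmAa=8 ssLLmmAA=8 ssLLmmAa=8 ssLlMmAA=16 ssLlMmAa=16 ssLlmmAA=16 ssLlmmAa=16 ssllMmAA=8 ssllMmAa=8 ssllmmAA=8 ssllmmAa=8
SsLlmmAa hits 16/256; gcd=16; 16÷16/256÷16 = 1/16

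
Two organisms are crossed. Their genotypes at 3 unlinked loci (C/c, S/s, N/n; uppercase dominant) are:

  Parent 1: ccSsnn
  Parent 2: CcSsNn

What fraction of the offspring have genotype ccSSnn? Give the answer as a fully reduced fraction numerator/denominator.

P(ccSSnn) = 1/16

ccSsnn gametes: cSn×4, csn×4
CcSsNn gametes: CSN×1, CSn×1, CsN×1, Csn×1, cSN×1, cSn×1, csN×1, csn×1
ccSsnn×CcSsNn grid (8·8=64): CcSSNn=4 CcSSnn=4 CcSsNn=8 CcSsnn=8 CcssNn=4 Ccssnn=4 ccSSNn=4 ccSSnn=4 ccSsNn=8 ccSsnn=8 ccssNn=4 ccssnn=4
ccSSnn hits 4/64; gcd=4; 4÷4/64÷4 = 1/16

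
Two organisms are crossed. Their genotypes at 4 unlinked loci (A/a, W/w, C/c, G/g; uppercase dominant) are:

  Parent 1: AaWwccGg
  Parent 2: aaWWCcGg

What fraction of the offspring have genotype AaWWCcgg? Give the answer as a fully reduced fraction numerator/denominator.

AaWwccGg gametes: AWcG×2, AWcg×2, AwcG×2, Awcg×2, aWcG×2, aWcg×2, awcG×2, awcg×2
aaWWCcGg gametes: aWCG×4, aWCg×4, aWcG×4, aWcg×4
AaWwccGg×aaWWCcGg grid (16·16=256): AaWWCcGG=8 AaWWCcGg=16 AaWWCcgg=8 AaWWccGG=8 AaWWccGg=16 AaWWccgg=8 AaWwCcGG=8 AaWwCcGg=16 AaWwCcgg=8 AaWwccGG=8 AaWwccGg=16 AaWwccgg=8 aaWWCcGG=8 aaWWCcGg=16 aaWWCcgg=8 aaWWccGG=8 aaWWccGg=16 aaWWccgg=8 aaWwCcGG=8 aaWwCcGg=16 aaWwCcgg=8 aaWwccGG=8 aaWwccGg=16 aaWwccgg=8
AaWWCcgg hits 8/256; gcd=8; 8÷8/256÷8 = 1/32

P(AaWWCcgg) = 1/32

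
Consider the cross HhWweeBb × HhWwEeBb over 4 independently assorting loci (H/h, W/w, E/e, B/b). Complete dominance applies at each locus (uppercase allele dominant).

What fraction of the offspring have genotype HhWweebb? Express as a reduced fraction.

HhWweeBb gametes: HWeB×2, HWeb×2, HweB×2, Hweb×2, hWeB×2, hWeb×2, hweB×2, hweb×2
HhWwEeBb gametes: HWEB×1, HWEb×1, HWeB×1, HWeb×1, HwEB×1, HwEb×1, HweB×1, Hweb×1, hWEB×1, hWEb×1, hWeB×1, hWeb×1, hwEB×1, hwEb×1, hweB×1, hweb×1
HhWweeBb×HhWwEeBb grid (16·16=256): HHWWEeBB=2 HHWWEeBb=4 HHWWEebb=2 HHWWeeBB=2 HHWWeeBb=4 HHWWeebb=2 HHWwEeBB=4 HHWwEeBb=8 HHWwEebb=4 HHWweeBB=4 HHWweeBb=8 HHWweebb=4 HHwwEeBB=2 HHwwEeBb=4 HHwwEebb=2 HHwweeBB=2 HHwweeBb=4 HHwweebb=2 HhWWEeBB=4 HhWWEeBb=8 HhWWEebb=4 HhWWeeBB=4 HhWWeeBb=8 HhWWeebb=4 HhWwEeBB=8 HhWwEeBb=16 HhWwEebb=8 HhWweeBB=8 HhWweeBb=16 HhWweebb=8 HhwwEeBB=4 HhwwEeBb=8 HhwwEebb=4 HhwweeBB=4 HhwweeBb=8 Hhwweebb=4 hhWWEeBB=2 hhWWEeBb=4 hhWWEebb=2 hhWWeeBB=2 hhWWeeBb=4 hhWWeebb=2 hhWwEeBB=4 hhWwEeBb=8 hhWwEebb=4 hhWweeBB=4 hhWweeBb=8 hhWweebb=4 hhwwEeBB=2 hhwwEeBb=4 hhwwEebb=2 hhwweeBB=2 hhwweeBb=4 hhwweebb=2
HhWweebb hits 8/256; gcd=8; 8÷8/256÷8 = 1/32

P(HhWweebb) = 1/32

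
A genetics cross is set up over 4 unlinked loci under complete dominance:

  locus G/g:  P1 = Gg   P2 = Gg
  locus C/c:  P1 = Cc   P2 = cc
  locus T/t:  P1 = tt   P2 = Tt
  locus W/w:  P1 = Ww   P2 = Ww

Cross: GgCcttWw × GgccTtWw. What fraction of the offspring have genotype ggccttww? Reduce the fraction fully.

P(ggccttww) = 1/64

GgCcttWw gametes: GCtW×2, GCtw×2, GctW×2, Gctw×2, gCtW×2, gCtw×2, gctW×2, gctw×2
GgccTtWw gametes: GcTW×2, GcTw×2, GctW×2, Gctw×2, gcTW×2, gcTw×2, gctW×2, gctw×2
GgCcttWw×GgccTtWw grid (16·16=256): GGCcTtWW=4 GGCcTtWw=8 GGCcTtww=4 GGCcttWW=4 GGCcttWw=8 GGCcttww=4 GGccTtWW=4 GGccTtWw=8 GGccTtww=4 GGccttWW=4 GGccttWw=8 GGccttww=4 GgCcTtWW=8 GgCcTtWw=16 GgCcTtww=8 GgCcttWW=8 GgCcttWw=16 GgCcttww=8 GgccTtWW=8 GgccTtWw=16 GgccTtww=8 GgccttWW=8 GgccttWw=16 Ggccttww=8 ggCcTtWW=4 ggCcTtWw=8 ggCcTtww=4 ggCcttWW=4 ggCcttWw=8 ggCcttww=4 ggccTtWW=4 ggccTtWw=8 ggccTtww=4 ggccttWW=4 ggccttWw=8 ggccttww=4
ggccttww hits 4/256; gcd=4; 4÷4/256÷4 = 1/64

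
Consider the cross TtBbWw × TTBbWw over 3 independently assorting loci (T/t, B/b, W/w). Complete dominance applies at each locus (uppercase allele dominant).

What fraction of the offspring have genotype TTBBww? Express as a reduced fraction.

P(TTBBww) = 1/32

TtBbWw gametes: TBW×1, TBw×1, TbW×1, Tbw×1, tBW×1, tBw×1, tbW×1, tbw×1
TTBbWw gametes: TBW×2, TBw×2, TbW×2, Tbw×2
TtBbWw×TTBbWw grid (8·8=64): TTBBWW=2 TTBBWw=4 TTBBww=2 TTBbWW=4 TTBbWw=8 TTBbww=4 TTbbWW=2 TTbbWw=4 TTbbww=2 TtBBWW=2 TtBBWw=4 TtBBww=2 TtBbWW=4 TtBbWw=8 TtBbww=4 TtbbWW=2 TtbbWw=4 Ttbbww=2
TTBBww hits 2/64; gcd=2; 2÷2/64÷2 = 1/32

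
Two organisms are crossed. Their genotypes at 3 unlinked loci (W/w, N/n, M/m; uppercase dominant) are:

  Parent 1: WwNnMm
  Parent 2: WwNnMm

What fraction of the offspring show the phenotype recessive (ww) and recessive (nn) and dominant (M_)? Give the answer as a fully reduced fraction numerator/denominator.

WwNnMm gametes: WNM×1, WNm×1, WnM×1, Wnm×1, wNM×1, wNm×1, wnM×1, wnm×1
WwNnMm gametes: WNM×1, WNm×1, WnM×1, Wnm×1, wNM×1, wNm×1, wnM×1, wnm×1
WwNnMm×WwNnMm grid (8·8=64): WWNNMM=1 WWNNMm=2 WWNNmm=1 WWNnMM=2 WWNnMm=4 WWNnmm=2 WWnnMM=1 WWnnMm=2 WWnnmm=1 WwNNMM=2 WwNNMm=4 WwNNmm=2 WwNnMM=4 WwNnMm=8 WwNnmm=4 WwnnMM=2 WwnnMm=4 Wwnnmm=2 wwNNMM=1 wwNNMm=2 wwNNmm=1 wwNnMM=2 wwNnMm=4 wwNnmm=2 wwnnMM=1 wwnnMm=2 wwnnmm=1
ww nn M_ hits 3/64; gcd=1; 3÷1/64÷1 = 3/64

P(ww nn M_) = 3/64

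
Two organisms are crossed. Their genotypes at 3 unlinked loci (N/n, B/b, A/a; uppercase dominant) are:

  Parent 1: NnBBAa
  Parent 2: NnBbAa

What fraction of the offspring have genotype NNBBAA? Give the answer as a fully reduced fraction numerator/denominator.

NnBBAa gametes: NBA×2, NBa×2, nBA×2, nBa×2
NnBbAa gametes: NBA×1, NBa×1, NbA×1, Nba×1, nBA×1, nBa×1, nbA×1, nba×1
NnBBAa×NnBbAa grid (8·8=64): NNBBAA=2 NNBBAa=4 NNBBaa=2 NNBbAA=2 NNBbAa=4 NNBbaa=2 NnBBAA=4 NnBBAa=8 NnBBaa=4 NnBbAA=4 NnBbAa=8 NnBbaa=4 nnBBAA=2 nnBBAa=4 nnBBaa=2 nnBbAA=2 nnBbAa=4 nnBbaa=2
NNBBAA hits 2/64; gcd=2; 2÷2/64÷2 = 1/32

P(NNBBAA) = 1/32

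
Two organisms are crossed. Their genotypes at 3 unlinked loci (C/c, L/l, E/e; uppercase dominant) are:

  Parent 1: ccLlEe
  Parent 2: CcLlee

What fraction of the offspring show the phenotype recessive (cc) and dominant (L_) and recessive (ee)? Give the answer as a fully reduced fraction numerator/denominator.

P(cc L_ ee) = 3/16

ccLlEe gametes: cLE×2, cLe×2, clE×2, cle×2
CcLlee gametes: CLe×2, Cle×2, cLe×2, cle×2
ccLlEe×CcLlee grid (8·8=64): CcLLEe=4 CcLLee=4 CcLlEe=8 CcLlee=8 CcllEe=4 Ccllee=4 ccLLEe=4 ccLLee=4 ccLlEe=8 ccLlee=8 ccllEe=4 ccllee=4
cc L_ ee hits 12/64; gcd=4; 12÷4/64÷4 = 3/16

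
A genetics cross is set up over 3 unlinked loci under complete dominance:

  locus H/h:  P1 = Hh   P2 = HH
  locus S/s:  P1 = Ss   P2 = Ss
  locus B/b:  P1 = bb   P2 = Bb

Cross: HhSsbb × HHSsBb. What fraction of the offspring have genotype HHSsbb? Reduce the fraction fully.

HhSsbb gametes: HSb×2, Hsb×2, hSb×2, hsb×2
HHSsBb gametes: HSB×2, HSb×2, HsB×2, Hsb×2
HhSsbb×HHSsBb grid (8·8=64): HHSSBb=4 HHSSbb=4 HHSsBb=8 HHSsbb=8 HHssBb=4 HHssbb=4 HhSSBb=4 HhSSbb=4 HhSsBb=8 HhSsbb=8 HhssBb=4 Hhssbb=4
HHSsbb hits 8/64; gcd=8; 8÷8/64÷8 = 1/8

P(HHSsbb) = 1/8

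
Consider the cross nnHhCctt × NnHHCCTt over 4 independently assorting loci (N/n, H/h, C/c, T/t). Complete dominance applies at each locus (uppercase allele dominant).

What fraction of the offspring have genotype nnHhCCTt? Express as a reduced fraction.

P(nnHhCCTt) = 1/16

nnHhCctt gametes: nHCt×4, nHct×4, nhCt×4, nhct×4
NnHHCCTt gametes: NHCT×4, NHCt×4, nHCT×4, nHCt×4
nnHhCctt×NnHHCCTt grid (16·16=256): NnHHCCTt=16 NnHHCCtt=16 NnHHCcTt=16 NnHHCctt=16 NnHhCCTt=16 NnHhCCtt=16 NnHhCcTt=16 NnHhCctt=16 nnHHCCTt=16 nnHHCCtt=16 nnHHCcTt=16 nnHHCctt=16 nnHhCCTt=16 nnHhCCtt=16 nnHhCcTt=16 nnHhCctt=16
nnHhCCTt hits 16/256; gcd=16; 16÷16/256÷16 = 1/16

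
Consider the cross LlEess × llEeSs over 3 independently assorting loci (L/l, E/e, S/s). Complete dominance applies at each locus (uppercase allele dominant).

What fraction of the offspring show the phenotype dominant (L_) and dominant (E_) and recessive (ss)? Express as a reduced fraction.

P(L_ E_ ss) = 3/16

LlEess gametes: LEs×2, Les×2, lEs×2, les×2
llEeSs gametes: lES×2, lEs×2, leS×2, les×2
LlEess×llEeSs grid (8·8=64): LlEESs=4 LlEEss=4 LlEeSs=8 LlEess=8 LleeSs=4 Lleess=4 llEESs=4 llEEss=4 llEeSs=8 llEess=8 lleeSs=4 lleess=4
L_ E_ ss hits 12/64; gcd=4; 12÷4/64÷4 = 3/16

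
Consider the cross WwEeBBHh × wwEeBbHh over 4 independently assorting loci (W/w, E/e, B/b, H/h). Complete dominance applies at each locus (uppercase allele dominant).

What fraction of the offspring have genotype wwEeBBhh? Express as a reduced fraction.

WwEeBBHh gametes: WEBH×2, WEBh×2, WeBH×2, WeBh×2, wEBH×2, wEBh×2, weBH×2, weBh×2
wwEeBbHh gametes: wEBH×2, wEBh×2, wEbH×2, wEbh×2, weBH×2, weBh×2, webH×2, webh×2
WwEeBBHh×wwEeBbHh grid (16·16=256): WwEEBBHH=4 WwEEBBHh=8 WwEEBBhh=4 WwEEBbHH=4 WwEEBbHh=8 WwEEBbhh=4 WwEeBBHH=8 WwEeBBHh=16 WwEeBBhh=8 WwEeBbHH=8 WwEeBbHh=16 WwEeBbhh=8 WweeBBHH=4 WweeBBHh=8 WweeBBhh=4 WweeBbHH=4 WweeBbHh=8 WweeBbhh=4 wwEEBBHH=4 wwEEBBHh=8 wwEEBBhh=4 wwEEBbHH=4 wwEEBbHh=8 wwEEBbhh=4 wwEeBBHH=8 wwEeBBHh=16 wwEeBBhh=8 wwEeBbHH=8 wwEeBbHh=16 wwEeBbhh=8 wweeBBHH=4 wweeBBHh=8 wweeBBhh=4 wweeBbHH=4 wweeBbHh=8 wweeBbhh=4
wwEeBBhh hits 8/256; gcd=8; 8÷8/256÷8 = 1/32

P(wwEeBBhh) = 1/32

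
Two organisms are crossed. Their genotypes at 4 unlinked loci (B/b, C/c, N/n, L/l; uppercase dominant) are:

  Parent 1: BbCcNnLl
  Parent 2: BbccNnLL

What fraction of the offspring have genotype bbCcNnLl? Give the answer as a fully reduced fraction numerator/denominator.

P(bbCcNnLl) = 1/32

BbCcNnLl gametes: BCNL×1, BCNl×1, BCnL×1, BCnl×1, BcNL×1, BcNl×1, BcnL×1, Bcnl×1, bCNL×1, bCNl×1, bCnL×1, bCnl×1, bcNL×1, bcNl×1, bcnL×1, bcnl×1
BbccNnLL gametes: BcNL×4, BcnL×4, bcNL×4, bcnL×4
BbCcNnLl×BbccNnLL grid (16·16=256): BBCcNNLL=4 BBCcNNLl=4 BBCcNnLL=8 BBCcNnLl=8 BBCcnnLL=4 BBCcnnLl=4 BBccNNLL=4 BBccNNLl=4 BBccNnLL=8 BBccNnLl=8 BBccnnLL=4 BBccnnLl=4 BbCcNNLL=8 BbCcNNLl=8 BbCcNnLL=16 BbCcNnLl=16 BbCcnnLL=8 BbCcnnLl=8 BbccNNLL=8 BbccNNLl=8 BbccNnLL=16 BbccNnLl=16 BbccnnLL=8 BbccnnLl=8 bbCcNNLL=4 bbCcNNLl=4 bbCcNnLL=8 bbCcNnLl=8 bbCcnnLL=4 bbCcnnLl=4 bbccNNLL=4 bbccNNLl=4 bbccNnLL=8 bbccNnLl=8 bbccnnLL=4 bbccnnLl=4
bbCcNnLl hits 8/256; gcd=8; 8÷8/256÷8 = 1/32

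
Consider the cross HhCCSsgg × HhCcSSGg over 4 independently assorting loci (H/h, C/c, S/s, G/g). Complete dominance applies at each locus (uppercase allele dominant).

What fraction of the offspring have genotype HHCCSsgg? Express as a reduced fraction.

P(HHCCSsgg) = 1/32

HhCCSsgg gametes: HCSg×4, HCsg×4, hCSg×4, hCsg×4
HhCcSSGg gametes: HCSG×2, HCSg×2, HcSG×2, HcSg×2, hCSG×2, hCSg×2, hcSG×2, hcSg×2
HhCCSsgg×HhCcSSGg grid (16·16=256): HHCCSSGg=8 HHCCSSgg=8 HHCCSsGg=8 HHCCSsgg=8 HHCcSSGg=8 HHCcSSgg=8 HHCcSsGg=8 HHCcSsgg=8 HhCCSSGg=16 HhCCSSgg=16 HhCCSsGg=16 HhCCSsgg=16 HhCcSSGg=16 HhCcSSgg=16 HhCcSsGg=16 HhCcSsgg=16 hhCCSSGg=8 hhCCSSgg=8 hhCCSsGg=8 hhCCSsgg=8 hhCcSSGg=8 hhCcSSgg=8 hhCcSsGg=8 hhCcSsgg=8
HHCCSsgg hits 8/256; gcd=8; 8÷8/256÷8 = 1/32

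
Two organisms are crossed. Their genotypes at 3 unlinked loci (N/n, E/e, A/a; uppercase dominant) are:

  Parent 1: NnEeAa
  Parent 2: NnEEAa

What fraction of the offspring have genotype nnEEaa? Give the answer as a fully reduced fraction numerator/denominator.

NnEeAa gametes: NEA×1, NEa×1, NeA×1, Nea×1, nEA×1, nEa×1, neA×1, nea×1
NnEEAa gametes: NEA×2, NEa×2, nEA×2, nEa×2
NnEeAa×NnEEAa grid (8·8=64): NNEEAA=2 NNEEAa=4 NNEEaa=2 NNEeAA=2 NNEeAa=4 NNEeaa=2 NnEEAA=4 NnEEAa=8 NnEEaa=4 NnEeAA=4 NnEeAa=8 NnEeaa=4 nnEEAA=2 nnEEAa=4 nnEEaa=2 nnEeAA=2 nnEeAa=4 nnEeaa=2
nnEEaa hits 2/64; gcd=2; 2÷2/64÷2 = 1/32

P(nnEEaa) = 1/32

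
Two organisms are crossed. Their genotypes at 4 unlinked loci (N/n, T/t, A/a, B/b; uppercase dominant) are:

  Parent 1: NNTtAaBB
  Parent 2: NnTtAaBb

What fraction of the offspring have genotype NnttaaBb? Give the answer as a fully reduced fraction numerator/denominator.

P(NnttaaBb) = 1/64

NNTtAaBB gametes: NTAB×4, NTaB×4, NtAB×4, NtaB×4
NnTtAaBb gametes: NTAB×1, NTAb×1, NTaB×1, NTab×1, NtAB×1, NtAb×1, NtaB×1, Ntab×1, nTAB×1, nTAb×1, nTaB×1, nTab×1, ntAB×1, ntAb×1, ntaB×1, ntab×1
NNTtAaBB×NnTtAaBb grid (16·16=256): NNTTAABB=4 NNTTAABb=4 NNTTAaBB=8 NNTTAaBb=8 NNTTaaBB=4 NNTTaaBb=4 NNTtAABB=8 NNTtAABb=8 NNTtAaBB=16 NNTtAaBb=16 NNTtaaBB=8 NNTtaaBb=8 NNttAABB=4 NNttAABb=4 NNttAaBB=8 NNttAaBb=8 NNttaaBB=4 NNttaaBb=4 NnTTAABB=4 NnTTAABb=4 NnTTAaBB=8 NnTTAaBb=8 NnTTaaBB=4 NnTTaaBb=4 NnTtAABB=8 NnTtAABb=8 NnTtAaBB=16 NnTtAaBb=16 NnTtaaBB=8 NnTtaaBb=8 NnttAABB=4 NnttAABb=4 NnttAaBB=8 NnttAaBb=8 NnttaaBB=4 NnttaaBb=4
NnttaaBb hits 4/256; gcd=4; 4÷4/256÷4 = 1/64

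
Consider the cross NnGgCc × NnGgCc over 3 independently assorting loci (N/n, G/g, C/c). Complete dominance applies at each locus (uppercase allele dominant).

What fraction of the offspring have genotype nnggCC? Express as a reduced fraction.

NnGgCc gametes: NGC×1, NGc×1, NgC×1, Ngc×1, nGC×1, nGc×1, ngC×1, ngc×1
NnGgCc gametes: NGC×1, NGc×1, NgC×1, Ngc×1, nGC×1, nGc×1, ngC×1, ngc×1
NnGgCc×NnGgCc grid (8·8=64): NNGGCC=1 NNGGCc=2 NNGGcc=1 NNGgCC=2 NNGgCc=4 NNGgcc=2 NNggCC=1 NNggCc=2 NNggcc=1 NnGGCC=2 NnGGCc=4 NnGGcc=2 NnGgCC=4 NnGgCc=8 NnGgcc=4 NnggCC=2 NnggCc=4 Nnggcc=2 nnGGCC=1 nnGGCc=2 nnGGcc=1 nnGgCC=2 nnGgCc=4 nnGgcc=2 nnggCC=1 nnggCc=2 nnggcc=1
nnggCC hits 1/64; gcd=1; 1÷1/64÷1 = 1/64

P(nnggCC) = 1/64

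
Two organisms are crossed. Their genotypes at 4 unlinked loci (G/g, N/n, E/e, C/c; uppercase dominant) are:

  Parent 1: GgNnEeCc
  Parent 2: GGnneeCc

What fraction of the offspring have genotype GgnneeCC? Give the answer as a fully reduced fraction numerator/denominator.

GgNnEeCc gametes: GNEC×1, GNEc×1, GNeC×1, GNec×1, GnEC×1, GnEc×1, GneC×1, Gnec×1, gNEC×1, gNEc×1, gNeC×1, gNec×1, gnEC×1, gnEc×1, gneC×1, gnec×1
GGnneeCc gametes: GneC×8, Gnec×8
GgNnEeCc×GGnneeCc grid (16·16=256): GGNnEeCC=8 GGNnEeCc=16 GGNnEecc=8 GGNneeCC=8 GGNneeCc=16 GGNneecc=8 GGnnEeCC=8 GGnnEeCc=16 GGnnEecc=8 GGnneeCC=8 GGnneeCc=16 GGnneecc=8 GgNnEeCC=8 GgNnEeCc=16 GgNnEecc=8 GgNneeCC=8 GgNneeCc=16 GgNneecc=8 GgnnEeCC=8 GgnnEeCc=16 GgnnEecc=8 GgnneeCC=8 GgnneeCc=16 Ggnneecc=8
GgnneeCC hits 8/256; gcd=8; 8÷8/256÷8 = 1/32

P(GgnneeCC) = 1/32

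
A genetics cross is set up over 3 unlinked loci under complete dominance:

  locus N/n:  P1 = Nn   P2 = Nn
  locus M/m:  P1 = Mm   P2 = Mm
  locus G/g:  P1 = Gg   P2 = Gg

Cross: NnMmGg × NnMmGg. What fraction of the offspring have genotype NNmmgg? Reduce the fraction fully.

NnMmGg gametes: NMG×1, NMg×1, NmG×1, Nmg×1, nMG×1, nMg×1, nmG×1, nmg×1
NnMmGg gametes: NMG×1, NMg×1, NmG×1, Nmg×1, nMG×1, nMg×1, nmG×1, nmg×1
NnMmGg×NnMmGg grid (8·8=64): NNMMGG=1 NNMMGg=2 NNMMgg=1 NNMmGG=2 NNMmGg=4 NNMmgg=2 NNmmGG=1 NNmmGg=2 NNmmgg=1 NnMMGG=2 NnMMGg=4 NnMMgg=2 NnMmGG=4 NnMmGg=8 NnMmgg=4 NnmmGG=2 NnmmGg=4 Nnmmgg=2 nnMMGG=1 nnMMGg=2 nnMMgg=1 nnMmGG=2 nnMmGg=4 nnMmgg=2 nnmmGG=1 nnmmGg=2 nnmmgg=1
NNmmgg hits 1/64; gcd=1; 1÷1/64÷1 = 1/64

P(NNmmgg) = 1/64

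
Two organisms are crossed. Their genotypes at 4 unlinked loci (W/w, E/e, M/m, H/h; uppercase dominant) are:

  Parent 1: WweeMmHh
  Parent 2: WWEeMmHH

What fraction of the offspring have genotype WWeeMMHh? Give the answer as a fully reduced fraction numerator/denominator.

P(WWeeMMHh) = 1/32

WweeMmHh gametes: WeMH×2, WeMh×2, WemH×2, Wemh×2, weMH×2, weMh×2, wemH×2, wemh×2
WWEeMmHH gametes: WEMH×4, WEmH×4, WeMH×4, WemH×4
WweeMmHh×WWEeMmHH grid (16·16=256): WWEeMMHH=8 WWEeMMHh=8 WWEeMmHH=16 WWEeMmHh=16 WWEemmHH=8 WWEemmHh=8 WWeeMMHH=8 WWeeMMHh=8 WWeeMmHH=16 WWeeMmHh=16 WWeemmHH=8 WWeemmHh=8 WwEeMMHH=8 WwEeMMHh=8 WwEeMmHH=16 WwEeMmHh=16 WwEemmHH=8 WwEemmHh=8 WweeMMHH=8 WweeMMHh=8 WweeMmHH=16 WweeMmHh=16 WweemmHH=8 WweemmHh=8
WWeeMMHh hits 8/256; gcd=8; 8÷8/256÷8 = 1/32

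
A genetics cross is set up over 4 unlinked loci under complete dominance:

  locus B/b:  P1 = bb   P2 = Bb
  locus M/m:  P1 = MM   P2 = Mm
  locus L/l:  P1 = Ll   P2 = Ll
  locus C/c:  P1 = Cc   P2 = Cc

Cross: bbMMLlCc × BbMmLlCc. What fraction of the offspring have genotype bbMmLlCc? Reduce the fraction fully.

bbMMLlCc gametes: bMLC×4, bMLc×4, bMlC×4, bMlc×4
BbMmLlCc gametes: BMLC×1, BMLc×1, BMlC×1, BMlc×1, BmLC×1, BmLc×1, BmlC×1, Bmlc×1, bMLC×1, bMLc×1, bMlC×1, bMlc×1, bmLC×1, bmLc×1, bmlC×1, bmlc×1
bbMMLlCc×BbMmLlCc grid (16·16=256): BbMMLLCC=4 BbMMLLCc=8 BbMMLLcc=4 BbMMLlCC=8 BbMMLlCc=16 BbMMLlcc=8 BbMMllCC=4 BbMMllCc=8 BbMMllcc=4 BbMmLLCC=4 BbMmLLCc=8 BbMmLLcc=4 BbMmLlCC=8 BbMmLlCc=16 BbMmLlcc=8 BbMmllCC=4 BbMmllCc=8 BbMmllcc=4 bbMMLLCC=4 bbMMLLCc=8 bbMMLLcc=4 bbMMLlCC=8 bbMMLlCc=16 bbMMLlcc=8 bbMMllCC=4 bbMMllCc=8 bbMMllcc=4 bbMmLLCC=4 bbMmLLCc=8 bbMmLLcc=4 bbMmLlCC=8 bbMmLlCc=16 bbMmLlcc=8 bbMmllCC=4 bbMmllCc=8 bbMmllcc=4
bbMmLlCc hits 16/256; gcd=16; 16÷16/256÷16 = 1/16

P(bbMmLlCc) = 1/16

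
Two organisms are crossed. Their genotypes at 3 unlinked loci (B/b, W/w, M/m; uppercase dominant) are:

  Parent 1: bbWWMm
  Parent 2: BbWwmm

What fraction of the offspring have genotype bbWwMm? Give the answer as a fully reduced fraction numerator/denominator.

bbWWMm gametes: bWM×4, bWm×4
BbWwmm gametes: BWm×2, Bwm×2, bWm×2, bwm×2
bbWWMm×BbWwmm grid (8·8=64): BbWWMm=8 BbWWmm=8 BbWwMm=8 BbWwmm=8 bbWWMm=8 bbWWmm=8 bbWwMm=8 bbWwmm=8
bbWwMm hits 8/64; gcd=8; 8÷8/64÷8 = 1/8

P(bbWwMm) = 1/8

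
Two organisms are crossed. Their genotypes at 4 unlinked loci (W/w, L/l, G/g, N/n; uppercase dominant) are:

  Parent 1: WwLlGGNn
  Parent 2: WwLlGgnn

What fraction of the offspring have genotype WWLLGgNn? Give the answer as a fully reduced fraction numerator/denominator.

P(WWLLGgNn) = 1/64

WwLlGGNn gametes: WLGN×2, WLGn×2, WlGN×2, WlGn×2, wLGN×2, wLGn×2, wlGN×2, wlGn×2
WwLlGgnn gametes: WLGn×2, WLgn×2, WlGn×2, Wlgn×2, wLGn×2, wLgn×2, wlGn×2, wlgn×2
WwLlGGNn×WwLlGgnn grid (16·16=256): WWLLGGNn=4 WWLLGGnn=4 WWLLGgNn=4 WWLLGgnn=4 WWLlGGNn=8 WWLlGGnn=8 WWLlGgNn=8 WWLlGgnn=8 WWllGGNn=4 WWllGGnn=4 WWllGgNn=4 WWllGgnn=4 WwLLGGNn=8 WwLLGGnn=8 WwLLGgNn=8 WwLLGgnn=8 WwLlGGNn=16 WwLlGGnn=16 WwLlGgNn=16 WwLlGgnn=16 WwllGGNn=8 WwllGGnn=8 WwllGgNn=8 WwllGgnn=8 wwLLGGNn=4 wwLLGGnn=4 wwLLGgNn=4 wwLLGgnn=4 wwLlGGNn=8 wwLlGGnn=8 wwLlGgNn=8 wwLlGgnn=8 wwllGGNn=4 wwllGGnn=4 wwllGgNn=4 wwllGgnn=4
WWLLGgNn hits 4/256; gcd=4; 4÷4/256÷4 = 1/64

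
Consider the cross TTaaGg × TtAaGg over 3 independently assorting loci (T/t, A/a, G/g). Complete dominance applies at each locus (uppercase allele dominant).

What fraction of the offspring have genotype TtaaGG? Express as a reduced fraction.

TTaaGg gametes: TaG×4, Tag×4
TtAaGg gametes: TAG×1, TAg×1, TaG×1, Tag×1, tAG×1, tAg×1, taG×1, tag×1
TTaaGg×TtAaGg grid (8·8=64): TTAaGG=4 TTAaGg=8 TTAagg=4 TTaaGG=4 TTaaGg=8 TTaagg=4 TtAaGG=4 TtAaGg=8 TtAagg=4 TtaaGG=4 TtaaGg=8 Ttaagg=4
TtaaGG hits 4/64; gcd=4; 4÷4/64÷4 = 1/16

P(TtaaGG) = 1/16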